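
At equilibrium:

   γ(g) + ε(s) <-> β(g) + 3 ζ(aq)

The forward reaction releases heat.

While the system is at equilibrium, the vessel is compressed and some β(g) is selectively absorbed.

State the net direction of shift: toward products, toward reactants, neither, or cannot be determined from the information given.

Gas moles: reactants 1, products 1. Δn_gas = 0, so a volume change leaves Q equal to K — no shift from this change.
Removing β (g), a product, drives the reaction to the right.
Only the nonzero effect(s) matter; the net shift is to the right.

right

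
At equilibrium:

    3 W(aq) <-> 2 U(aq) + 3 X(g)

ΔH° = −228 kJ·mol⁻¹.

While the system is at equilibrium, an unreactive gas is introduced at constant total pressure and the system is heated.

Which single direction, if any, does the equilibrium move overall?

cannot be determined

Adding inert gas at constant total pressure expands the volume and lowers every reacting partial pressure. With Δn_gas = 3 − 0 = +3, Q moves away from K toward the side with fewer gas moles, so the system shifts toward the side with more gas moles — to the right.
The forward reaction is exothermic. Raising T favours the endothermic direction — shift to the left.
The individual effects push in opposite directions; without quantitative information the net direction cannot be determined.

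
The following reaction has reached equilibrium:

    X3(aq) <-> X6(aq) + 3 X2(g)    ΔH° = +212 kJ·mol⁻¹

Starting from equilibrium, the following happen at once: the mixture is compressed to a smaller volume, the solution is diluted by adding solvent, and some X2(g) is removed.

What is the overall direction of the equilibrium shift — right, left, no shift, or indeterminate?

Gas moles: reactants 0, products 3 (Δn_gas = +3). Compression shifts the system toward the side with fewer moles of gas — to the left.
Dilution scales every aqueous concentration by the same factor. Δn_aq = 1 − 1 = 0, so Q is unchanged — no shift.
Removing X2 (g), a product, drives the reaction to the right.
The individual effects push in opposite directions; without quantitative information the net direction cannot be determined.

cannot be determined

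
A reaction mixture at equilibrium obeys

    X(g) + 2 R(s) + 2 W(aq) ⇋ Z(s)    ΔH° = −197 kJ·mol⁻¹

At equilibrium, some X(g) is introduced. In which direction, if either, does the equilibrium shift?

Adding X (g), a reactant, drives the reaction to the right.

right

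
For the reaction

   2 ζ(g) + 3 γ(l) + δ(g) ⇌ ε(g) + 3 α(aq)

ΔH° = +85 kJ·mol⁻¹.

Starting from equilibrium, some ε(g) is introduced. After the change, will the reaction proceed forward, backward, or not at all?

left

Adding ε (g), a product, drives the reaction to the left.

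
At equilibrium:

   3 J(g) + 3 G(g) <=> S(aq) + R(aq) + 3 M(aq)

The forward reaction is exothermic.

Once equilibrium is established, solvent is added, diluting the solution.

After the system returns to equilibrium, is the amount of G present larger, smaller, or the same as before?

decreases

Dilution lowers every aqueous concentration by the same factor. Δn_aq = 5 − 0 = +5, so the system shifts toward the side with more dissolved moles — to the right.
The net shift is to the right. G is a reactant, so its amount decreases.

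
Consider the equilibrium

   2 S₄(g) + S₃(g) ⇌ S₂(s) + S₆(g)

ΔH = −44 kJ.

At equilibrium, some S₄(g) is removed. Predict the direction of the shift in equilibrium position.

left

Removing S₄ (g), a reactant, drives the reaction to the left.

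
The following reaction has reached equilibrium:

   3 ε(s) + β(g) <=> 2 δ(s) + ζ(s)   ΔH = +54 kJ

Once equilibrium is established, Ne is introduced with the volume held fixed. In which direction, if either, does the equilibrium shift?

At constant volume, adding an inert gas leaves every reacting species' partial pressure unchanged, so Q is unchanged — no shift from this change.

no shift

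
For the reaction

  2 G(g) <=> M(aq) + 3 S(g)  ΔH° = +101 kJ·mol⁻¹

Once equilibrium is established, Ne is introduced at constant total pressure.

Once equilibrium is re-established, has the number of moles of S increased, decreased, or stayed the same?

Adding inert gas at constant total pressure expands the volume and lowers every reacting partial pressure. With Δn_gas = 3 − 2 = +1, Q moves away from K toward the side with fewer gas moles, so the system shifts toward the side with more gas moles — to the right.
The net shift is to the right. S is a product, so its amount increases.

increases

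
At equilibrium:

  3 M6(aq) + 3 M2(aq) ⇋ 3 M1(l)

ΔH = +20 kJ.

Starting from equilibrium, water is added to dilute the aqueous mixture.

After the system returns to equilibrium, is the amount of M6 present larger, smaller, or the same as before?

Dilution lowers every aqueous concentration by the same factor. Δn_aq = 0 − 6 = -6, so the system shifts toward the side with more dissolved moles — to the left.
The net shift is to the left. M6 is a reactant, so its amount increases.

increases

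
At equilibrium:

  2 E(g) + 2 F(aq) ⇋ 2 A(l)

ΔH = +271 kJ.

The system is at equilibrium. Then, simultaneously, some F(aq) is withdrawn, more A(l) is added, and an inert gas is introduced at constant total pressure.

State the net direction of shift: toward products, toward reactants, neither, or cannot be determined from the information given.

Removing F (aq), a reactant, drives the reaction to the left.
A is a pure liquid; its activity is 1 regardless of amount, so Q is unaffected — no shift from this change.
Adding inert gas at constant total pressure expands the volume and lowers every reacting partial pressure. With Δn_gas = 0 − 2 = -2, Q moves away from K toward the side with fewer gas moles, so the system shifts toward the side with more gas moles — to the left.
Only the nonzero effect(s) matter; the net shift is to the left.

left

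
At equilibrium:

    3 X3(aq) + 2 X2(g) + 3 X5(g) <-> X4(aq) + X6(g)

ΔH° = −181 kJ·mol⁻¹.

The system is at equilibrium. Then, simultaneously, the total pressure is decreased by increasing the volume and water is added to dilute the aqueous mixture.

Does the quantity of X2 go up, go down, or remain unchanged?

Gas moles: reactants 5, products 1 (Δn_gas = -4). Expansion shifts the system toward the side with more moles of gas — to the left.
Dilution lowers every aqueous concentration by the same factor. Δn_aq = 1 − 3 = -2, so the system shifts toward the side with more dissolved moles — to the left.
The net shift is to the left. X2 is a reactant, so its amount increases.

increases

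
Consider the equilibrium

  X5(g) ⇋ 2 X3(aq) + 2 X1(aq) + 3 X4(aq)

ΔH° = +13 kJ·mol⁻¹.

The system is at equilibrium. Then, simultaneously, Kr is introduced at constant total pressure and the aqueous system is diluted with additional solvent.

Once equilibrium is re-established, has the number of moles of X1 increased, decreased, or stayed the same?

Adding inert gas at constant total pressure expands the volume and lowers every reacting partial pressure. With Δn_gas = 0 − 1 = -1, Q moves away from K toward the side with fewer gas moles, so the system shifts toward the side with more gas moles — to the left.
Dilution lowers every aqueous concentration by the same factor. Δn_aq = 7 − 0 = +7, so the system shifts toward the side with more dissolved moles — to the right.
The two effects oppose each other, so the net shift — and hence the change in X1 — cannot be determined from the given information.

cannot be determined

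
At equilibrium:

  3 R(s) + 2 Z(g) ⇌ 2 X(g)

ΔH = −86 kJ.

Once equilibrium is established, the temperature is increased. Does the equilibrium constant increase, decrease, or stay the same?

K depends on temperature via the van 't Hoff relation. The forward reaction is exothermic, so raising T decreases K.

decreases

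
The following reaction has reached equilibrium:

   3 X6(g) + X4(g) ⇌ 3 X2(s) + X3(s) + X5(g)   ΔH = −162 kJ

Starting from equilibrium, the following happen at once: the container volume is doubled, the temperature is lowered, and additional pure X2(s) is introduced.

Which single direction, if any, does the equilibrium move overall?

Gas moles: reactants 4, products 1 (Δn_gas = -3). Expansion shifts the system toward the side with more moles of gas — to the left.
The forward reaction is exothermic. Lowering T favours the exothermic direction — shift to the right.
X2 is a pure solid; its activity is 1 regardless of amount, so Q is unaffected — no shift from this change.
The individual effects push in opposite directions; without quantitative information the net direction cannot be determined.

cannot be determined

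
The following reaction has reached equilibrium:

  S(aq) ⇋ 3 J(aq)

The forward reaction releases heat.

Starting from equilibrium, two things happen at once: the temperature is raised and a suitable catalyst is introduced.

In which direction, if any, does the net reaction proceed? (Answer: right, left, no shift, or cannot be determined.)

left

The forward reaction is exothermic. Raising T favours the endothermic direction — shift to the left.
A catalyst speeds both forward and reverse rates equally; it changes neither Q nor K — no shift from this change.
Only the nonzero effect(s) matter; the net shift is to the left.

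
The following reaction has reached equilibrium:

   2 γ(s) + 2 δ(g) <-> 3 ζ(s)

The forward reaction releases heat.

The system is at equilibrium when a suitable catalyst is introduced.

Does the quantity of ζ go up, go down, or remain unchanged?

unchanged

A catalyst speeds both forward and reverse rates equally; it changes neither Q nor K — no shift from this change.
No net shift occurs, so the amount of ζ is unchanged.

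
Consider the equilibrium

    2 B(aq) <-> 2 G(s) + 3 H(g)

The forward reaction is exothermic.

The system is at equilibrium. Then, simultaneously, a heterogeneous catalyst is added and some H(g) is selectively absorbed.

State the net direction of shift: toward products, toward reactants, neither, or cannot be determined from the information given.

right

A catalyst speeds both forward and reverse rates equally; it changes neither Q nor K — no shift from this change.
Removing H (g), a product, drives the reaction to the right.
Only the nonzero effect(s) matter; the net shift is to the right.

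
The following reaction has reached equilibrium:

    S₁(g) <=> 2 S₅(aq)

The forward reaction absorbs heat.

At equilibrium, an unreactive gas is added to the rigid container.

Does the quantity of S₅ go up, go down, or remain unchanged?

unchanged

At constant volume, adding an inert gas leaves every reacting species' partial pressure unchanged, so Q is unchanged — no shift from this change.
No net shift occurs, so the amount of S₅ is unchanged.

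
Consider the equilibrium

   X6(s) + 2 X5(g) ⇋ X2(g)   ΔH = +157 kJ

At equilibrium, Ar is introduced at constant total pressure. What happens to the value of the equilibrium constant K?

unchanged

The equilibrium constant depends only on temperature. This perturbation may move the position of equilibrium, but since T is unchanged, K itself is unchanged.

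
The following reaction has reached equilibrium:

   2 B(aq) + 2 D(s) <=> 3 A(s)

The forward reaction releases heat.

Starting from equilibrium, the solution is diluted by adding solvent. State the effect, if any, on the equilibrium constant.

The equilibrium constant depends only on temperature. This perturbation may move the position of equilibrium, but since T is unchanged, K itself is unchanged.

unchanged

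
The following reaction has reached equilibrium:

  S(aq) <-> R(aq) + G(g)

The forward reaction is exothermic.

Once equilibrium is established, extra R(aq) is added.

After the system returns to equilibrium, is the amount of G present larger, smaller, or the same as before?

Adding R (aq), a product, drives the reaction to the left.
The net shift is to the left. G is a product, so its amount decreases.

decreases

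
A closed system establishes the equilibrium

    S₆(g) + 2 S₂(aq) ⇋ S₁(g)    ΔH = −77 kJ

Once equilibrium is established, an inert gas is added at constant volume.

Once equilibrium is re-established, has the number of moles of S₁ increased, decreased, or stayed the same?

unchanged

At constant volume, adding an inert gas leaves every reacting species' partial pressure unchanged, so Q is unchanged — no shift from this change.
No net shift occurs, so the amount of S₁ is unchanged.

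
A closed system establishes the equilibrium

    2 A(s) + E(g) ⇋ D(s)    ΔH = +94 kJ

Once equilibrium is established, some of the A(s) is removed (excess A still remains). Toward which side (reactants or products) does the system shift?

no shift

A is a pure solid; its activity is 1 regardless of amount, so Q is unaffected — no shift from this change.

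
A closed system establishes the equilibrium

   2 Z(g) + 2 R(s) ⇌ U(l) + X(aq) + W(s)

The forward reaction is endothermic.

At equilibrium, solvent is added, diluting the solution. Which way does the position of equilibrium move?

Dilution lowers every aqueous concentration by the same factor. Δn_aq = 1 − 0 = +1, so the system shifts toward the side with more dissolved moles — to the right.

right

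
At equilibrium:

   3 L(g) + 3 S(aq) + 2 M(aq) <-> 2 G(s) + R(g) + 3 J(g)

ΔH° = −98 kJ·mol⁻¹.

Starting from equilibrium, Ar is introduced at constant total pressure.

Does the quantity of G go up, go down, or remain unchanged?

Adding inert gas at constant total pressure expands the volume and lowers every reacting partial pressure. With Δn_gas = 4 − 3 = +1, Q moves away from K toward the side with fewer gas moles, so the system shifts toward the side with more gas moles — to the right.
The net shift is to the right. G is a product, so its amount increases.

increases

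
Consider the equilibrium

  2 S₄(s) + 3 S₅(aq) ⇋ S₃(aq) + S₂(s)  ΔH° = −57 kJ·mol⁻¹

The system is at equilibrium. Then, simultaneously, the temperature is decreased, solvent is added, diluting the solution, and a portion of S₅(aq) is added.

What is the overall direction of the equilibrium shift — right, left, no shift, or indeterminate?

The forward reaction is exothermic. Lowering T favours the exothermic direction — shift to the right.
Dilution lowers every aqueous concentration by the same factor. Δn_aq = 1 − 3 = -2, so the system shifts toward the side with more dissolved moles — to the left.
Adding S₅ (aq), a reactant, drives the reaction to the right.
The individual effects push in opposite directions; without quantitative information the net direction cannot be determined.

cannot be determined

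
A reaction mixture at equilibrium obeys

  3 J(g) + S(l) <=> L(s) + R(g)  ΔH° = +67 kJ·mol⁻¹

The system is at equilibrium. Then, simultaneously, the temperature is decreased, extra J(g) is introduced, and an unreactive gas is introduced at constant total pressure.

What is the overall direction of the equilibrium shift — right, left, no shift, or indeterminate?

cannot be determined

The forward reaction is endothermic. Lowering T favours the exothermic direction — shift to the left.
Adding J (g), a reactant, drives the reaction to the right.
Adding inert gas at constant total pressure expands the volume and lowers every reacting partial pressure. With Δn_gas = 1 − 3 = -2, Q moves away from K toward the side with fewer gas moles, so the system shifts toward the side with more gas moles — to the left.
The individual effects push in opposite directions; without quantitative information the net direction cannot be determined.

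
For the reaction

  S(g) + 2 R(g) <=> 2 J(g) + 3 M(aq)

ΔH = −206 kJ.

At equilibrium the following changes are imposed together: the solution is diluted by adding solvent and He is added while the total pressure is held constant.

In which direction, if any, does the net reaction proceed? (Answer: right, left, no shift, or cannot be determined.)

Dilution lowers every aqueous concentration by the same factor. Δn_aq = 3 − 0 = +3, so the system shifts toward the side with more dissolved moles — to the right.
Adding inert gas at constant total pressure expands the volume and lowers every reacting partial pressure. With Δn_gas = 2 − 3 = -1, Q moves away from K toward the side with fewer gas moles, so the system shifts toward the side with more gas moles — to the left.
The individual effects push in opposite directions; without quantitative information the net direction cannot be determined.

cannot be determined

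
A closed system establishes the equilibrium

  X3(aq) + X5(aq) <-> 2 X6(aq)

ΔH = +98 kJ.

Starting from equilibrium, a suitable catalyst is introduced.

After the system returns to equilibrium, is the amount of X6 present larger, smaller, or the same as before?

A catalyst speeds both forward and reverse rates equally; it changes neither Q nor K — no shift from this change.
No net shift occurs, so the amount of X6 is unchanged.

unchanged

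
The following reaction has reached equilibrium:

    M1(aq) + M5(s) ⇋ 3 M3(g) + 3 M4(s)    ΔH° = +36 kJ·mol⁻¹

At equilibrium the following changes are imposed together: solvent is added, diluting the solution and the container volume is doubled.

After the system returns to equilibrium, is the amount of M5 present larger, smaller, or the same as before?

cannot be determined

Dilution lowers every aqueous concentration by the same factor. Δn_aq = 0 − 1 = -1, so the system shifts toward the side with more dissolved moles — to the left.
Gas moles: reactants 0, products 3 (Δn_gas = +3). Expansion shifts the system toward the side with more moles of gas — to the right.
The two effects oppose each other, so the net shift — and hence the change in M5 — cannot be determined from the given information.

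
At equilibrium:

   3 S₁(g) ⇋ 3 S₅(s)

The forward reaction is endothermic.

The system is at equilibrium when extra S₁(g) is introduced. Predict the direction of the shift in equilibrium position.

right

Adding S₁ (g), a reactant, drives the reaction to the right.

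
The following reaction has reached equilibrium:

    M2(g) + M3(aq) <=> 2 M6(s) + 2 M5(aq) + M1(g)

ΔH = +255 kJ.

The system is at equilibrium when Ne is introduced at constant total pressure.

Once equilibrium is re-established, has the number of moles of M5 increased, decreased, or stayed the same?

unchanged

Adding inert gas at constant total pressure expands the volume, scaling every reacting partial pressure by the same factor. Δn_gas = 1 − 1 = 0, so Q is unchanged — no shift.
No net shift occurs, so the amount of M5 is unchanged.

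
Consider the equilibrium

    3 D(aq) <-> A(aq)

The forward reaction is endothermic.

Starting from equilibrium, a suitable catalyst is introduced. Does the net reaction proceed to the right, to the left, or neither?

no shift

A catalyst speeds both forward and reverse rates equally; it changes neither Q nor K — no shift from this change.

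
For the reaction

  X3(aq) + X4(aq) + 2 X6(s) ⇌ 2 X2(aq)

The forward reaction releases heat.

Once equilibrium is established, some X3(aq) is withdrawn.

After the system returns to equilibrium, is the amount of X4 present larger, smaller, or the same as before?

Removing X3 (aq), a reactant, drives the reaction to the left.
The net shift is to the left. X4 is a reactant, so its amount increases.

increases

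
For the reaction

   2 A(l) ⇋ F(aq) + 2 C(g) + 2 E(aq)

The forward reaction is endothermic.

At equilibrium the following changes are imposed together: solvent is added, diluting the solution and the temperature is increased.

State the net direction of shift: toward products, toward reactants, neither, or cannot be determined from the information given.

right

Dilution lowers every aqueous concentration by the same factor. Δn_aq = 3 − 0 = +3, so the system shifts toward the side with more dissolved moles — to the right.
The forward reaction is endothermic. Raising T favours the endothermic direction — shift to the right.
All effects act in the same direction — net shift to the right.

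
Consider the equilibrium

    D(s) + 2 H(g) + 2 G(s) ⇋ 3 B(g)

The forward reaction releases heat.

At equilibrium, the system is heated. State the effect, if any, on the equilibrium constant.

decreases

K depends on temperature via the van 't Hoff relation. The forward reaction is exothermic, so raising T decreases K.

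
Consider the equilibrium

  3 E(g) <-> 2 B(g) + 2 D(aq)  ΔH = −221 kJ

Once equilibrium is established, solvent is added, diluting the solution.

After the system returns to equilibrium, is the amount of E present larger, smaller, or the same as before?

Dilution lowers every aqueous concentration by the same factor. Δn_aq = 2 − 0 = +2, so the system shifts toward the side with more dissolved moles — to the right.
The net shift is to the right. E is a reactant, so its amount decreases.

decreases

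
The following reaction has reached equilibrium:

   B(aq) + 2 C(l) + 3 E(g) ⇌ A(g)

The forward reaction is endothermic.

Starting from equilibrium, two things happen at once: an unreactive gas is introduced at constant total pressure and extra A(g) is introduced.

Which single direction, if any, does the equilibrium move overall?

left

Adding inert gas at constant total pressure expands the volume and lowers every reacting partial pressure. With Δn_gas = 1 − 3 = -2, Q moves away from K toward the side with fewer gas moles, so the system shifts toward the side with more gas moles — to the left.
Adding A (g), a product, drives the reaction to the left.
All effects act in the same direction — net shift to the left.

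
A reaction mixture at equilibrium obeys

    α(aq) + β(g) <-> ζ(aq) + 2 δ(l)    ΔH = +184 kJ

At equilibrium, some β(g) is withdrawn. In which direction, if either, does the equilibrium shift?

left

Removing β (g), a reactant, drives the reaction to the left.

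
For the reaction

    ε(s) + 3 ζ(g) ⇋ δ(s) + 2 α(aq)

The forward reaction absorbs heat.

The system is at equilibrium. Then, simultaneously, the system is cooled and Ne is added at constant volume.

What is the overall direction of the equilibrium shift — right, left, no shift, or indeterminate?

left

The forward reaction is endothermic. Lowering T favours the exothermic direction — shift to the left.
At constant volume, adding an inert gas leaves every reacting species' partial pressure unchanged, so Q is unchanged — no shift from this change.
Only the nonzero effect(s) matter; the net shift is to the left.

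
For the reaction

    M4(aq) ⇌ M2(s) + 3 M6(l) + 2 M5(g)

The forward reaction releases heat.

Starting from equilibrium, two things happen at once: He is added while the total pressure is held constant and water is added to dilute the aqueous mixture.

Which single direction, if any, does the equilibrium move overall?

cannot be determined

Adding inert gas at constant total pressure expands the volume and lowers every reacting partial pressure. With Δn_gas = 2 − 0 = +2, Q moves away from K toward the side with fewer gas moles, so the system shifts toward the side with more gas moles — to the right.
Dilution lowers every aqueous concentration by the same factor. Δn_aq = 0 − 1 = -1, so the system shifts toward the side with more dissolved moles — to the left.
The individual effects push in opposite directions; without quantitative information the net direction cannot be determined.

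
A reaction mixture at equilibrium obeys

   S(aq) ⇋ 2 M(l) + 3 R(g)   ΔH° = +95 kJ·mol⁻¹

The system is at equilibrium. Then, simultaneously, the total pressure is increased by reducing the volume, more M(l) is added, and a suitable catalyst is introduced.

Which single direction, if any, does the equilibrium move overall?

left

Gas moles: reactants 0, products 3 (Δn_gas = +3). Compression shifts the system toward the side with fewer moles of gas — to the left.
M is a pure liquid; its activity is 1 regardless of amount, so Q is unaffected — no shift from this change.
A catalyst speeds both forward and reverse rates equally; it changes neither Q nor K — no shift from this change.
Only the nonzero effect(s) matter; the net shift is to the left.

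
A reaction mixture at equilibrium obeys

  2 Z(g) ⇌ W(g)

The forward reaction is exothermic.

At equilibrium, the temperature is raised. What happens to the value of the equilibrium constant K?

K depends on temperature via the van 't Hoff relation. The forward reaction is exothermic, so raising T decreases K.

decreases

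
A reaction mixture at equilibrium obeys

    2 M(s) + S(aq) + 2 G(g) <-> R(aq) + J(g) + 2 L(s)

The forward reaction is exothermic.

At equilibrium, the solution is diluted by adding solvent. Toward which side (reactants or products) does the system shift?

Dilution scales every aqueous concentration by the same factor. Δn_aq = 1 − 1 = 0, so Q is unchanged — no shift.

no shift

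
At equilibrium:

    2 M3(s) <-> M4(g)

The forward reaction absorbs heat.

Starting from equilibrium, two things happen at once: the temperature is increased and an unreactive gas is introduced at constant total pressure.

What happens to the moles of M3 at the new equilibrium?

decreases

The forward reaction is endothermic. Raising T favours the endothermic direction — shift to the right.
Adding inert gas at constant total pressure expands the volume and lowers every reacting partial pressure. With Δn_gas = 1 − 0 = +1, Q moves away from K toward the side with fewer gas moles, so the system shifts toward the side with more gas moles — to the right.
The net shift is to the right. M3 is a reactant, so its amount decreases.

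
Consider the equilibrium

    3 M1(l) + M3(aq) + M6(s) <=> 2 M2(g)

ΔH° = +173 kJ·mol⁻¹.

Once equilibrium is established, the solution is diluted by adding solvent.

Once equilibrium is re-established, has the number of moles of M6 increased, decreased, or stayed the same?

Dilution lowers every aqueous concentration by the same factor. Δn_aq = 0 − 1 = -1, so the system shifts toward the side with more dissolved moles — to the left.
The net shift is to the left. M6 is a reactant, so its amount increases.

increases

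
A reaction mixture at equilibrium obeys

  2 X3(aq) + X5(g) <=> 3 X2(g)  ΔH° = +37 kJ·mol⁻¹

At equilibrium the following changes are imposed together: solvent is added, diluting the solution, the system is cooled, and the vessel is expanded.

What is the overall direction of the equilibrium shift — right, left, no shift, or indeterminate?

Dilution lowers every aqueous concentration by the same factor. Δn_aq = 0 − 2 = -2, so the system shifts toward the side with more dissolved moles — to the left.
The forward reaction is endothermic. Lowering T favours the exothermic direction — shift to the left.
Gas moles: reactants 1, products 3 (Δn_gas = +2). Expansion shifts the system toward the side with more moles of gas — to the right.
The individual effects push in opposite directions; without quantitative information the net direction cannot be determined.

cannot be determined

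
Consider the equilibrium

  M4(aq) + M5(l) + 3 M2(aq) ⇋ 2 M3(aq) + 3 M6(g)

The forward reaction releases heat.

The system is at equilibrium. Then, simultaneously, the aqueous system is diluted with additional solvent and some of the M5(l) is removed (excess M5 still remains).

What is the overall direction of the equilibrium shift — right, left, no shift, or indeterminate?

Dilution lowers every aqueous concentration by the same factor. Δn_aq = 2 − 4 = -2, so the system shifts toward the side with more dissolved moles — to the left.
M5 is a pure liquid; its activity is 1 regardless of amount, so Q is unaffected — no shift from this change.
Only the nonzero effect(s) matter; the net shift is to the left.

left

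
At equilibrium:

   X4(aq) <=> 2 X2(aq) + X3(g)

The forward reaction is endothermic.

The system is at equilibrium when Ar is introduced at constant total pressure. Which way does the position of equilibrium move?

right

Adding inert gas at constant total pressure expands the volume and lowers every reacting partial pressure. With Δn_gas = 1 − 0 = +1, Q moves away from K toward the side with fewer gas moles, so the system shifts toward the side with more gas moles — to the right.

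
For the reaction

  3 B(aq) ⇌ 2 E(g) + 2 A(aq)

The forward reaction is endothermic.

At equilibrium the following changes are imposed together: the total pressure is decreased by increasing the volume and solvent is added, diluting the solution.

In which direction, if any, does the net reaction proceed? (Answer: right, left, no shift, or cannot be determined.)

Gas moles: reactants 0, products 2 (Δn_gas = +2). Expansion shifts the system toward the side with more moles of gas — to the right.
Dilution lowers every aqueous concentration by the same factor. Δn_aq = 2 − 3 = -1, so the system shifts toward the side with more dissolved moles — to the left.
The individual effects push in opposite directions; without quantitative information the net direction cannot be determined.

cannot be determined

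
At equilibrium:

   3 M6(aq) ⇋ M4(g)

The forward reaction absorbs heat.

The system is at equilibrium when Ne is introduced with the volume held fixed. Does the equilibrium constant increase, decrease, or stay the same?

unchanged

The equilibrium constant depends only on temperature. This perturbation changes neither the position of equilibrium nor K.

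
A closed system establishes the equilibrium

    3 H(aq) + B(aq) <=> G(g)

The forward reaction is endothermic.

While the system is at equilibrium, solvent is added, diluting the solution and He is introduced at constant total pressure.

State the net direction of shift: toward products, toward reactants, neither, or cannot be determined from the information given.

cannot be determined

Dilution lowers every aqueous concentration by the same factor. Δn_aq = 0 − 4 = -4, so the system shifts toward the side with more dissolved moles — to the left.
Adding inert gas at constant total pressure expands the volume and lowers every reacting partial pressure. With Δn_gas = 1 − 0 = +1, Q moves away from K toward the side with fewer gas moles, so the system shifts toward the side with more gas moles — to the right.
The individual effects push in opposite directions; without quantitative information the net direction cannot be determined.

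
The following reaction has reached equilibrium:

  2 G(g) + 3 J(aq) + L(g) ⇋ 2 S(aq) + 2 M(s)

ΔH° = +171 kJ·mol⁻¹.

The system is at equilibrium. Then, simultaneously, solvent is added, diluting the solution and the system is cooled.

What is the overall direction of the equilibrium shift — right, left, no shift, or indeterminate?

Dilution lowers every aqueous concentration by the same factor. Δn_aq = 2 − 3 = -1, so the system shifts toward the side with more dissolved moles — to the left.
The forward reaction is endothermic. Lowering T favours the exothermic direction — shift to the left.
All effects act in the same direction — net shift to the left.

left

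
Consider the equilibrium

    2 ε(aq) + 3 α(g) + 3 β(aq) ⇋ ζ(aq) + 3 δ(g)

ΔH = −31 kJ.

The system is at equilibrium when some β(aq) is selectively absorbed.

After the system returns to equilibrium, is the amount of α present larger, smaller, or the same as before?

increases

Removing β (aq), a reactant, drives the reaction to the left.
The net shift is to the left. α is a reactant, so its amount increases.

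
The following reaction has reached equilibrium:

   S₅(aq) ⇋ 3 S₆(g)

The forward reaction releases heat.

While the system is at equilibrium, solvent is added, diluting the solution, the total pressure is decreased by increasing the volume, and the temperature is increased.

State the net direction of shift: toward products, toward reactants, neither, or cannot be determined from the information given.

Dilution lowers every aqueous concentration by the same factor. Δn_aq = 0 − 1 = -1, so the system shifts toward the side with more dissolved moles — to the left.
Gas moles: reactants 0, products 3 (Δn_gas = +3). Expansion shifts the system toward the side with more moles of gas — to the right.
The forward reaction is exothermic. Raising T favours the endothermic direction — shift to the left.
The individual effects push in opposite directions; without quantitative information the net direction cannot be determined.

cannot be determined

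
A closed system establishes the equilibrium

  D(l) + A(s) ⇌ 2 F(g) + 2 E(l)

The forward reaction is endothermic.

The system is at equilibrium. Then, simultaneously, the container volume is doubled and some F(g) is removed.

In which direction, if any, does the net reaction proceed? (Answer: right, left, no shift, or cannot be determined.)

Gas moles: reactants 0, products 2 (Δn_gas = +2). Expansion shifts the system toward the side with more moles of gas — to the right.
Removing F (g), a product, drives the reaction to the right.
All effects act in the same direction — net shift to the right.

right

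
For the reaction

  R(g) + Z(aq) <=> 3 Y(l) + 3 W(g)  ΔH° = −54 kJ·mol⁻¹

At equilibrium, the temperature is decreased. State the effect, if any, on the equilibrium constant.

K depends on temperature via the van 't Hoff relation. The forward reaction is exothermic, so lowering T increases K.

increases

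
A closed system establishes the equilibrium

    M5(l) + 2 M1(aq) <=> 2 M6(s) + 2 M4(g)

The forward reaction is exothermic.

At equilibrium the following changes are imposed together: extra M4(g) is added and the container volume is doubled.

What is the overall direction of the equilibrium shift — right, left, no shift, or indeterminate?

cannot be determined

Adding M4 (g), a product, drives the reaction to the left.
Gas moles: reactants 0, products 2 (Δn_gas = +2). Expansion shifts the system toward the side with more moles of gas — to the right.
The individual effects push in opposite directions; without quantitative information the net direction cannot be determined.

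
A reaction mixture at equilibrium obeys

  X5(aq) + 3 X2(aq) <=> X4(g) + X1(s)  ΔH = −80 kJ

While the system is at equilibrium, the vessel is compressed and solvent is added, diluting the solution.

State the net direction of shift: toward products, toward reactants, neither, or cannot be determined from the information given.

Gas moles: reactants 0, products 1 (Δn_gas = +1). Compression shifts the system toward the side with fewer moles of gas — to the left.
Dilution lowers every aqueous concentration by the same factor. Δn_aq = 0 − 4 = -4, so the system shifts toward the side with more dissolved moles — to the left.
All effects act in the same direction — net shift to the left.

left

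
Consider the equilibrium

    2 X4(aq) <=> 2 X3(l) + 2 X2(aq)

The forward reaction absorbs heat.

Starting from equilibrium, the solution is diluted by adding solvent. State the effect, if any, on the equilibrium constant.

The equilibrium constant depends only on temperature. This perturbation changes neither the position of equilibrium nor K.

unchanged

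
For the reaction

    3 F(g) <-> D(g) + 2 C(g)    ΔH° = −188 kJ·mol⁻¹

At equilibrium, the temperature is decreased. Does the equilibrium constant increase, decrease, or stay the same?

increases

K depends on temperature via the van 't Hoff relation. The forward reaction is exothermic, so lowering T increases K.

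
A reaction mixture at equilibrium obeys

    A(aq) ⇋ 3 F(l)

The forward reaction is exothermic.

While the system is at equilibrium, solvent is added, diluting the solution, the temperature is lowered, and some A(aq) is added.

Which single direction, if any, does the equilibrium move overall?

Dilution lowers every aqueous concentration by the same factor. Δn_aq = 0 − 1 = -1, so the system shifts toward the side with more dissolved moles — to the left.
The forward reaction is exothermic. Lowering T favours the exothermic direction — shift to the right.
Adding A (aq), a reactant, drives the reaction to the right.
The individual effects push in opposite directions; without quantitative information the net direction cannot be determined.

cannot be determined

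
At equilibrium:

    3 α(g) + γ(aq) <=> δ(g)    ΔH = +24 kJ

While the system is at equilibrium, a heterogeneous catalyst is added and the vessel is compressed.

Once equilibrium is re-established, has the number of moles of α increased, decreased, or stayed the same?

decreases

A catalyst speeds both forward and reverse rates equally; it changes neither Q nor K — no shift from this change.
Gas moles: reactants 3, products 1 (Δn_gas = -2). Compression shifts the system toward the side with fewer moles of gas — to the right.
The net shift is to the right. α is a reactant, so its amount decreases.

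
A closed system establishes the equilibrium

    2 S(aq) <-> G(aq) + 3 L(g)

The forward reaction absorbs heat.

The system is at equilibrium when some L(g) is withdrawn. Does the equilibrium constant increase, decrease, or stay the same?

unchanged

The equilibrium constant depends only on temperature. This perturbation may move the position of equilibrium, but since T is unchanged, K itself is unchanged.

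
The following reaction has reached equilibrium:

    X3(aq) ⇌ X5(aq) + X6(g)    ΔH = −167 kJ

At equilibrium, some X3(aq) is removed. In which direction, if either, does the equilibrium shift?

Removing X3 (aq), a reactant, drives the reaction to the left.

left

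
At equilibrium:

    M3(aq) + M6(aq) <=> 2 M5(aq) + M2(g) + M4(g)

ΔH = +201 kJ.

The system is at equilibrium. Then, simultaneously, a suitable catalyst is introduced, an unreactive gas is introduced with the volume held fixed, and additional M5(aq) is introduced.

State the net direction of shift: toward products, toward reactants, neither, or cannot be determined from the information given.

left

A catalyst speeds both forward and reverse rates equally; it changes neither Q nor K — no shift from this change.
At constant volume, adding an inert gas leaves every reacting species' partial pressure unchanged, so Q is unchanged — no shift from this change.
Adding M5 (aq), a product, drives the reaction to the left.
Only the nonzero effect(s) matter; the net shift is to the left.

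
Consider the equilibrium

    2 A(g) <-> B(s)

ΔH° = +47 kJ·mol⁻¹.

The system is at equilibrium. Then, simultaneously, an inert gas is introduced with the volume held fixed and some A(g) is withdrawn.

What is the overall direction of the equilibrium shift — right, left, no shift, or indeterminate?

left

At constant volume, adding an inert gas leaves every reacting species' partial pressure unchanged, so Q is unchanged — no shift from this change.
Removing A (g), a reactant, drives the reaction to the left.
Only the nonzero effect(s) matter; the net shift is to the left.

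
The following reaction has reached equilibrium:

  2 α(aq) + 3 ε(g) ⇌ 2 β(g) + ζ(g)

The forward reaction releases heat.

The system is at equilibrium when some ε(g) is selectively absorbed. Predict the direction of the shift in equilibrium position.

Removing ε (g), a reactant, drives the reaction to the left.

left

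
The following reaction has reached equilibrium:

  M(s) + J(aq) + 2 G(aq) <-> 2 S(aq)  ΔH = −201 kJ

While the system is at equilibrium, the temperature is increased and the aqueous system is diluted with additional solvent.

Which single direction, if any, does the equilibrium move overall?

left

The forward reaction is exothermic. Raising T favours the endothermic direction — shift to the left.
Dilution lowers every aqueous concentration by the same factor. Δn_aq = 2 − 3 = -1, so the system shifts toward the side with more dissolved moles — to the left.
All effects act in the same direction — net shift to the left.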